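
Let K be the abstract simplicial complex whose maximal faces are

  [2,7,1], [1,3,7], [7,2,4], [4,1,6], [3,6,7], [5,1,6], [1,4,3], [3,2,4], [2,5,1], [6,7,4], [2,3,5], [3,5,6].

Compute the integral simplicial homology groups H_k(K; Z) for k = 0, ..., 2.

Fix the vertex order 1 < 2 < 3 < 4 < 5 < 6 < 7 and write every simplex with vertices in increasing order. Then dim K = 2 and the simplices of K are:

  0-simplices (7): [1], [2], [3], [4], [5], [6], [7]
  1-simplices (18): [1,2], [1,3], [1,4], [1,5], [1,6], [1,7], [2,3], [2,4], [2,5], [2,7], [3,4], [3,5], [3,6], [3,7], [4,6], [4,7], [5,6], [6,7]
  2-simplices (12): [1,2,5], [1,2,7], [1,3,4], [1,3,7], [1,4,6], [1,5,6], [2,3,4], [2,3,5], [2,4,7], [3,5,6], [3,6,7], [4,6,7]

so the chain groups are C_0 ≅ Z^7, C_1 ≅ Z^18, C_2 ≅ Z^12.

∂_1: C_1 → C_0 is given by ∂[p,q] = [q] − [p].
The 7×18 boundary matrix has rank 6 and Smith normal form diag(1,1,1,1,1,1).

Boundary ∂_2: C_2 → C_1 sends each 2-simplex [p,q,r] to [q,r] − [p,r] + [p,q]. For instance
  ∂[2,4,7] = [4,7] − [2,7] + [2,4],
  ∂[1,3,4] = [3,4] − [1,4] + [1,3].
The resulting 18×12 matrix has rank 12, and its Smith normal form has invariant factors (1,1,1,1,1,1,1,1,1,1,1,2).

Computing H_k = (kernel of ∂_k) / (image of ∂_{k+1}):

  H_0: rank C_0 − rank ∂_1 = 7 − 6 = 1, and the invariant factors of ∂_1 are all 1, so H_0 ≅ Z.
  H_1: rank ker ∂_1 − rank ∂_2 = (18 − 6) − 12 = 0, and ∂_2 has invariant factor 2 > 1, so H_1 ≅ Z/2Z.
  H_2: rank ker ∂_2 − rank ∂_3 = (12 − 12) − 0 = 0, and there is no ∂_3, so H_2 ≅ 0.

(K is a triangulation of the real projective plane RP^2.)

H_0 = Z,  H_1 = Z/2Z,  H_2 = 0.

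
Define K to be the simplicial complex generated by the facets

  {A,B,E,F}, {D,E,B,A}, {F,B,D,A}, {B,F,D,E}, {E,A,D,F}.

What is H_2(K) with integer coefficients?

H_2 = 0.

Order the vertices as A < B < D < E < F. Listing each simplex with vertices in this order, K has dimension 3 with simplices:

  0-simplices (5): A, B, D, E, F
  1-simplices (10): AB, AD, AE, AF, BD, BE, BF, DE, DF, EF
  2-simplices (10): ABD, ABE, ABF, ADE, ADF, AEF, BDE, BDF, BEF, DEF
  3-simplices (5): ABDE, ABDF, ABEF, ADEF, BDEF

giving chain groups C_0 ≅ Z^5, C_1 ≅ Z^10, C_2 ≅ Z^10, C_3 ≅ Z^5.

∂_1: C_1 → C_0 is given by ∂[p,q] = [q] − [p]. For instance
  ∂AF = F − A.
The resulting 5×10 matrix has rank 4, and its Smith normal form has invariant factors (1,1,1,1).

The boundary map ∂_2: C_2 → C_1 maps a triangle to the signed sum of its edges. For instance
  ∂ABF = BF − AF + AB,
  ∂BEF = EF − BF + BE.
The 10×10 boundary matrix has rank 6 and Smith normal form diag(1,1,1,1,1,1).

The boundary map ∂_3: C_3 → C_2 sends each 3-simplex σ to the alternating sum Σ_i (−1)^i (σ with its i-th vertex removed). For instance
  ∂ABEF = BEF − AEF + ABF − ABE,
  ∂BDEF = DEF − BEF + BDF − BDE.
The 10×5 boundary matrix has rank 4 and Smith normal form diag(1,1,1,1).

From H_k ≅ ker(∂_k) / im(∂_{k+1}) we obtain:

  H_2: rank ker ∂_2 − rank ∂_3 = (10 − 6) − 4 = 0, and the invariant factors of ∂_3 are all 1, so H_2 ≅ 0.

(K is a triangulation of the 3-sphere S^3.)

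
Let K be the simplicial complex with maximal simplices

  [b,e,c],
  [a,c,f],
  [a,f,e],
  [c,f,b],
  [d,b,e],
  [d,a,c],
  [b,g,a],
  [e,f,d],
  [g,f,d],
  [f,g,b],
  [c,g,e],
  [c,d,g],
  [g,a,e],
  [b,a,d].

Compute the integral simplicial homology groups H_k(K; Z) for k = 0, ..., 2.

Take the total order a < b < c < d < e < f < g on the vertex set. Then K (dimension 2) consists of the simplices:

  0-simplices (7): a, b, c, d, e, f, g
  1-simplices (21): ab, ac, ad, ae, af, ag, bc, bd, be, bf, bg, cd, ce, cf, cg, de, df, dg, ef, eg, fg
  2-simplices (14): abd, abg, acd, acf, aef, aeg, bce, bcf, bde, bfg, cdg, ceg, def, dfg

giving chain groups C_0 ≅ Z^7, C_1 ≅ Z^21, C_2 ≅ Z^14.

The boundary map ∂_1: C_1 → C_0 is given by ∂[p,q] = [q] − [p].
This gives a 7×21 integer matrix of rank 6; reducing to Smith normal form yields diagonal entries (1,1,1,1,1,1).

Boundary ∂_2: C_2 → C_1 sends each 2-simplex [p,q,r] to [q,r] − [p,r] + [p,q]. For instance
  ∂bde = de − be + bd,
  ∂abg = bg − ag + ab.
The resulting 21×14 matrix has rank 13, and its Smith normal form has invariant factors (1,1,1,1,1,1,1,1,1,1,1,1,1).

From H_k ≅ ker(∂_k) / im(∂_{k+1}) we obtain:

  H_0: rank C_0 − rank ∂_1 = 7 − 6 = 1, and the invariant factors of ∂_1 are all 1, so H_0 = Z.
  H_1: rank ker ∂_1 − rank ∂_2 = (21 − 6) − 13 = 2, and the invariant factors of ∂_2 are all 1, so H_1 = Z^2.
  H_2: rank ker ∂_2 − rank ∂_3 = (14 − 13) − 0 = 1, and there is no ∂_3, so H_2 = Z.

H_0 ≅ Z,  H_1 ≅ Z^2,  H_2 ≅ Z.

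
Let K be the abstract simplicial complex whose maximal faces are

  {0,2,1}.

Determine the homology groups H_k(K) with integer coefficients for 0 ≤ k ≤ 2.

Fix the vertex order 0 < 1 < 2 and write every simplex with vertices in increasing order. Then dim K = 2 and the simplices of K are:

  0-simplices (3): [0], [1], [2]
  1-simplices (3): [0,1], [0,2], [1,2]
  2-simplices (1): [0,1,2]

so the chain groups are C_0 ≅ Z^3, C_1 ≅ Z^3, C_2 ≅ Z^1.

Boundary ∂_1: C_1 → C_0 sends each edge [p,q] (with p < q) to q − p.
As a 3×3 matrix over Z this has rank 2, with invariant factors (1,1).

Boundary ∂_2: C_2 → C_1 sends each 2-simplex [p,q,r] to [q,r] − [p,r] + [p,q]. For instance
  ∂[0,1,2] = [1,2] − [0,2] + [0,1].
This gives a 3×1 integer matrix of rank 1; reducing to Smith normal form yields diagonal entries (1).

Now H_k = ker ∂_k / im ∂_{k+1}, so:

  H_0: rank C_0 − rank ∂_1 = 3 − 2 = 1, and the invariant factors of ∂_1 are all 1, so H_0 = Z.
  H_1: rank ker ∂_1 − rank ∂_2 = (3 − 2) − 1 = 0, and the invariant factors of ∂_2 are all 1, so H_1 = 0.
  H_2: rank ker ∂_2 − rank ∂_3 = (1 − 1) − 0 = 0, and there is no ∂_3, so H_2 = 0.

As a check, the Euler characteristic is 3 − 3 + 1 = 1, which agrees with 1 − 0 + 0 = 1.

H_0 = Z,  H_1 = 0,  H_2 = 0.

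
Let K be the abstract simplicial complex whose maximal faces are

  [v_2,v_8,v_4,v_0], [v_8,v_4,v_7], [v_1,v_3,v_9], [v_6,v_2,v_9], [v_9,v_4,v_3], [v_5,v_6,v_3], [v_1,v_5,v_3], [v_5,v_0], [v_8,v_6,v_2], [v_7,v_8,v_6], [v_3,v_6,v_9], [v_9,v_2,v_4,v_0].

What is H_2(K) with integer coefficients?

H_2 ≅ 0.

Order the vertices as v_0 < v_1 < v_2 < v_3 < v_4 < v_5 < v_6 < v_7 < v_8 < v_9. Listing each simplex with vertices in this order, K has dimension 3 with simplices:

  0-simplices (10): [v_0], [v_1], [v_2], [v_3], [v_4], [v_5], [v_6], [v_7], [v_8], [v_9]
  1-simplices (24): (24 of them)
  2-simplices (16): (16 of them)
  3-simplices (2): [v_0,v_2,v_4,v_8], [v_0,v_2,v_4,v_9]

Hence C_0 ≅ Z^10, C_1 ≅ Z^24, C_2 ≅ Z^16, C_3 ≅ Z^2.

Boundary ∂_1: C_1 → C_0 is given by ∂[p,q] = [q] − [p]. For instance
  ∂[v_1,v_3] = [v_3] − [v_1].
The resulting 10×24 matrix has rank 9, and its Smith normal form has invariant factors (1,1,1,1,1,1,1,1,1).

∂_2: C_2 → C_1 acts by ∂[p,q,r] = [q,r] − [p,r] + [p,q]. For instance
  ∂[v_0,v_2,v_8] = [v_2,v_8] − [v_0,v_8] + [v_0,v_2],
  ∂[v_2,v_6,v_9] = [v_6,v_9] − [v_2,v_9] + [v_2,v_6].
The resulting 24×16 matrix has rank 14, and its Smith normal form has invariant factors (1,1,1,1,1,1,1,1,1,1,1,1,1,1).

The boundary map ∂_3: C_3 → C_2 sends each 3-simplex σ to the alternating sum Σ_i (−1)^i (σ with its i-th vertex removed). For instance
  ∂[v_0,v_2,v_4,v_8] = [v_2,v_4,v_8] − [v_0,v_4,v_8] + [v_0,v_2,v_8] − [v_0,v_2,v_4],
  ∂[v_0,v_2,v_4,v_9] = [v_2,v_4,v_9] − [v_0,v_4,v_9] + [v_0,v_2,v_9] − [v_0,v_2,v_4].
The 16×2 boundary matrix has rank 2 and Smith normal form diag(1,1).

Reading off H_k = ker ∂_k / im ∂_{k+1}:

  H_2: rank ker ∂_2 − rank ∂_3 = (16 − 14) − 2 = 0, and the invariant factors of ∂_3 are all 1, so H_2 ≅ 0.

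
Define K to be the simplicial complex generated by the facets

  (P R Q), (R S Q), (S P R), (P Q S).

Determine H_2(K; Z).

Take the total order P < Q < R < S on the vertex set. Then K (dimension 2) consists of the simplices:

  0-simplices (4): P, Q, R, S
  1-simplices (6): PQ, PR, PS, QR, QS, RS
  2-simplices (4): PQR, PQS, PRS, QRS

Hence C_0 ≅ Z^4, C_1 ≅ Z^6, C_2 ≅ Z^4.

∂_1: C_1 → C_0 maps an edge to its endpoints' difference, ∂[p,q] = q − p.
The resulting 4×6 matrix has rank 3, and its Smith normal form has invariant factors (1,1,1).

∂_2: C_2 → C_1 acts by ∂[p,q,r] = [q,r] − [p,r] + [p,q]. For instance
  ∂QRS = RS − QS + QR,
  ∂PQR = QR − PR + PQ.
This gives a 6×4 integer matrix of rank 3; reducing to Smith normal form yields diagonal entries (1,1,1).

Now H_k = ker ∂_k / im ∂_{k+1}, so:

  H_2: rank ker ∂_2 − rank ∂_3 = (4 − 3) − 0 = 1, and there is no ∂_3, so H_2 = Z.

H_2 ≅ Z.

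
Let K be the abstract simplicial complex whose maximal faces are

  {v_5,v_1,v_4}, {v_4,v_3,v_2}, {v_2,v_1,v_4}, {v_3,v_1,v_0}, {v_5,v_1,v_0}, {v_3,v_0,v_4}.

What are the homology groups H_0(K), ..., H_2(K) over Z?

Take the total order v_0 < v_1 < v_2 < v_3 < v_4 < v_5 on the vertex set. Then K (dimension 2) consists of the simplices:

  0-simplices (6): [v_0], [v_1], [v_2], [v_3], [v_4], [v_5]
  1-simplices (12): [v_0,v_1], [v_0,v_3], [v_0,v_4], [v_0,v_5], [v_1,v_2], [v_1,v_3], [v_1,v_4], [v_1,v_5], [v_2,v_3], [v_2,v_4], [v_3,v_4], [v_4,v_5]
  2-simplices (6): [v_0,v_1,v_3], [v_0,v_1,v_5], [v_0,v_3,v_4], [v_1,v_2,v_4], [v_1,v_4,v_5], [v_2,v_3,v_4]

so the chain groups are C_0 ≅ Z^6, C_1 ≅ Z^12, C_2 ≅ Z^6.

The boundary map ∂_1: C_1 → C_0 is given by ∂[p,q] = [q] − [p]. For instance
  ∂[v_1,v_3] = [v_3] − [v_1].
The 6×12 boundary matrix has rank 5 and Smith normal form diag(1,1,1,1,1).

Boundary ∂_2: C_2 → C_1 sends each 2-simplex [p,q,r] to [q,r] − [p,r] + [p,q]. For instance
  ∂[v_0,v_1,v_5] = [v_1,v_5] − [v_0,v_5] + [v_0,v_1],
  ∂[v_1,v_2,v_4] = [v_2,v_4] − [v_1,v_4] + [v_1,v_2].
The 12×6 boundary matrix has rank 6 and Smith normal form diag(1,1,1,1,1,1).

Now H_k = ker ∂_k / im ∂_{k+1}, so:

  H_0: rank C_0 − rank ∂_1 = 6 − 5 = 1, and the invariant factors of ∂_1 are all 1, so H_0 = Z.
  H_1: rank ker ∂_1 − rank ∂_2 = (12 − 5) − 6 = 1, and the invariant factors of ∂_2 are all 1, so H_1 = Z.
  H_2: rank ker ∂_2 − rank ∂_3 = (6 − 6) − 0 = 0, and there is no ∂_3, so H_2 = 0.

H_0 = Z,  H_1 = Z,  H_2 = 0.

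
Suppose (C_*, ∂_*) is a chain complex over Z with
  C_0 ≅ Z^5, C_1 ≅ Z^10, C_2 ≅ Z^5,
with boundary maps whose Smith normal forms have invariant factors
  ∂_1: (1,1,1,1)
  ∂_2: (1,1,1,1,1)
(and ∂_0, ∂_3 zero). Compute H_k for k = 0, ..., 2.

H_0: b_0 = 5 − 0 − 4 = 1; torsion from ∂_1 factors > 1: none. So H_0 ≅ Z.
H_1: b_1 = 10 − 4 − 5 = 1; torsion from ∂_2 factors > 1: none. So H_1 ≅ Z.
H_2: b_2 = 5 − 5 − 0 = 0; torsion from ∂_3 factors > 1: none. So H_2 ≅ 0.

H_0 ≅ Z,  H_1 ≅ Z,  H_2 = 0.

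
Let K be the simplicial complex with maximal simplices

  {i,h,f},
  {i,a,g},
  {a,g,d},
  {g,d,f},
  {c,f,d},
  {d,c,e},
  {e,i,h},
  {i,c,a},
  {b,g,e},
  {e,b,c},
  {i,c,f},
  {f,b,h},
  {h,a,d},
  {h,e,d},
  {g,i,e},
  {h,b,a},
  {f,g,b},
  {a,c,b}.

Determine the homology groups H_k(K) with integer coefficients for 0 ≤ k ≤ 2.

K has 9 vertices, 27 edges, 18 triangles.
rank ∂_0 = 0, rank ∂_1 = 8 ⇒ b_0 = 9 − 0 − 8 = 1; all invariant factors of ∂_1 are 1 so no torsion. So H_0 ≅ Z.
rank ∂_1 = 8, rank ∂_2 = 17 ⇒ b_1 = 27 − 8 − 17 = 2; all invariant factors of ∂_2 are 1 so no torsion. So H_1 ≅ Z^2.
rank ∂_2 = 17, rank ∂_3 = 0 ⇒ b_2 = 18 − 17 − 0 = 1. So H_2 ≅ Z.

H_0 = Z,  H_1 = Z^2,  H_2 = Z.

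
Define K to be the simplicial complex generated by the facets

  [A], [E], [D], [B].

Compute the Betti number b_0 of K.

Fix the vertex order A < B < D < E and write every simplex with vertices in increasing order. Then dim K = 0 and the simplices of K are:

  0-simplices (4): A, B, D, E

so the chain groups are C_0 ≅ Z^4.

Now H_k = ker ∂_k / im ∂_{k+1}, so:

  H_0: rank C_0 − rank ∂_1 = 4 − 0 = 4, and there is no ∂_1, so H_0 = Z^4.

Hence the Betti numbers are b_0 = 4.

b_0 = 4.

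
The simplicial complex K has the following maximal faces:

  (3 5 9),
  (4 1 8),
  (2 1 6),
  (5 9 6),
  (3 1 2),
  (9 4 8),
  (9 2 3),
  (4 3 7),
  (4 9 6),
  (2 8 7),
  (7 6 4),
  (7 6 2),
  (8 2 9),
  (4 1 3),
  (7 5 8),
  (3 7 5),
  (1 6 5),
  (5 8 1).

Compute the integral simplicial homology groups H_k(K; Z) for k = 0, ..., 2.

We work with the vertex ordering 1 < 2 < 3 < 4 < 5 < 6 < 7 < 8 < 9. The simplices of K, each written with vertices in increasing order, are:

  0-simplices (9): [1], [2], [3], [4], [5], [6], [7], [8], [9]
  1-simplices (27): (27 of them)
  2-simplices (18): [1,2,3], [1,2,6], [1,3,4], [1,4,8], [1,5,6], [1,5,8], [2,3,9], [2,6,7], [2,7,8], [2,8,9], [3,4,7], [3,5,7], [3,5,9], [4,6,7], [4,6,9], [4,8,9], [5,6,9], [5,7,8]

giving chain groups C_0 ≅ Z^9, C_1 ≅ Z^27, C_2 ≅ Z^18.

∂_1: C_1 → C_0 sends each edge [p,q] (with p < q) to q − p.
This gives a 9×27 integer matrix of rank 8; reducing to Smith normal form yields diagonal entries (1,1,1,1,1,1,1,1).

The boundary map ∂_2: C_2 → C_1 sends each 2-simplex [p,q,r] to [q,r] − [p,r] + [p,q]. For instance
  ∂[2,6,7] = [6,7] − [2,7] + [2,6],
  ∂[5,6,9] = [6,9] − [5,9] + [5,6].
The 27×18 boundary matrix has rank 17 and Smith normal form diag(1,1,1,1,1,1,1,1,1,1,1,1,1,1,1,1,1).

Now H_k = ker ∂_k / im ∂_{k+1}, so:

  H_0: rank C_0 − rank ∂_1 = 9 − 8 = 1, and the invariant factors of ∂_1 are all 1, so H_0 ≅ Z.
  H_1: rank ker ∂_1 − rank ∂_2 = (27 − 8) − 17 = 2, and the invariant factors of ∂_2 are all 1, so H_1 ≅ Z^2.
  H_2: rank ker ∂_2 − rank ∂_3 = (18 − 17) − 0 = 1, and there is no ∂_3, so H_2 ≅ Z.

As a check, the Euler characteristic is 9 − 27 + 18 = 0, which agrees with 1 − 2 + 1 = 0.
(K is a triangulation of the torus T^2.)

H_0 = Z,  H_1 = Z^2,  H_2 = Z.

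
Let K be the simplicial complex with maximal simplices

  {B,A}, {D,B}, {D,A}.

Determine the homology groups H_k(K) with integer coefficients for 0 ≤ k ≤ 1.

Take the total order A < B < D on the vertex set. Then K (dimension 1) consists of the simplices:

  0-simplices (3): A, B, D
  1-simplices (3): AB, AD, BD

Hence C_0 ≅ Z^3, C_1 ≅ Z^3.

The boundary map ∂_1: C_1 → C_0 is given by ∂[p,q] = [q] − [p]. For instance
  ∂BD = D − B.
The resulting 3×3 matrix has rank 2, and its Smith normal form has invariant factors (1,1).

Now H_k = ker ∂_k / im ∂_{k+1}, so:

  H_0: rank C_0 − rank ∂_1 = 3 − 2 = 1, and the invariant factors of ∂_1 are all 1, so H_0 = Z.
  H_1: rank ker ∂_1 − rank ∂_2 = (3 − 2) − 0 = 1, and there is no ∂_2, so H_1 = Z.

As a check, the Euler characteristic is 3 − 3 = 0, which agrees with 1 − 1 = 0.

H_0 = Z,  H_1 = Z.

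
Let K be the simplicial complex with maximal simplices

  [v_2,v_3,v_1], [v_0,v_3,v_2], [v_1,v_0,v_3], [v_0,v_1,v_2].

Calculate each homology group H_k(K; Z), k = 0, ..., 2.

Fix the vertex order v_0 < v_1 < v_2 < v_3 and write every simplex with vertices in increasing order. Then dim K = 2 and the simplices of K are:

  0-simplices (4): [v_0], [v_1], [v_2], [v_3]
  1-simplices (6): [v_0,v_1], [v_0,v_2], [v_0,v_3], [v_1,v_2], [v_1,v_3], [v_2,v_3]
  2-simplices (4): [v_0,v_1,v_2], [v_0,v_1,v_3], [v_0,v_2,v_3], [v_1,v_2,v_3]

giving chain groups C_0 ≅ Z^4, C_1 ≅ Z^6, C_2 ≅ Z^4.

∂_1: C_1 → C_0 is given by ∂[p,q] = [q] − [p]. For instance
  ∂[v_0,v_1] = [v_1] − [v_0].
The 4×6 boundary matrix has rank 3 and Smith normal form diag(1,1,1).

The boundary map ∂_2: C_2 → C_1 maps a triangle to the signed sum of its edges. For instance
  ∂[v_0,v_2,v_3] = [v_2,v_3] − [v_0,v_3] + [v_0,v_2],
  ∂[v_0,v_1,v_3] = [v_1,v_3] − [v_0,v_3] + [v_0,v_1].
As a 6×4 matrix over Z this has rank 3, with invariant factors (1,1,1).

Computing H_k = (kernel of ∂_k) / (image of ∂_{k+1}):

  H_0: rank C_0 − rank ∂_1 = 4 − 3 = 1, and the invariant factors of ∂_1 are all 1, so H_0 = Z.
  H_1: rank ker ∂_1 − rank ∂_2 = (6 − 3) − 3 = 0, and the invariant factors of ∂_2 are all 1, so H_1 = 0.
  H_2: rank ker ∂_2 − rank ∂_3 = (4 − 3) − 0 = 1, and there is no ∂_3, so H_2 = Z.

As a check, the Euler characteristic is 4 − 6 + 4 = 2, which agrees with 1 − 0 + 1 = 2.
(K is a triangulation of the 2-sphere S^2.)

H_0 = Z,  H_1 = 0,  H_2 = Z.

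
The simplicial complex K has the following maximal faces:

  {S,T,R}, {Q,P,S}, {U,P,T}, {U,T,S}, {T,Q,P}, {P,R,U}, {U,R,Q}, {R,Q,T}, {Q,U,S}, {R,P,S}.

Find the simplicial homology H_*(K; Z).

Order the vertices as P < Q < R < S < T < U. Listing each simplex with vertices in this order, K has dimension 2 with simplices:

  0-simplices (6): P, Q, R, S, T, U
  1-simplices (15): PQ, PR, PS, PT, PU, QR, QS, QT, QU, RS, RT, RU, ST, SU, TU
  2-simplices (10): PQS, PQT, PRS, PRU, PTU, QRT, QRU, QSU, RST, STU

giving chain groups C_0 ≅ Z^6, C_1 ≅ Z^15, C_2 ≅ Z^10.

∂_1: C_1 → C_0 sends each edge [p,q] (with p < q) to q − p. For instance
  ∂PS = S − P.
The 6×15 boundary matrix has rank 5 and Smith normal form diag(1,1,1,1,1).

∂_2: C_2 → C_1 maps a triangle to the signed sum of its edges. For instance
  ∂QRU = RU − QU + QR,
  ∂PTU = TU − PU + PT.
The resulting 15×10 matrix has rank 10, and its Smith normal form has invariant factors (1,1,1,1,1,1,1,1,1,2).

From H_k ≅ ker(∂_k) / im(∂_{k+1}) we obtain:

  H_0: rank C_0 − rank ∂_1 = 6 − 5 = 1, and the invariant factors of ∂_1 are all 1, so H_0 ≅ Z.
  H_1: rank ker ∂_1 − rank ∂_2 = (15 − 5) − 10 = 0, and ∂_2 has invariant factor 2 > 1, so H_1 ≅ Z/2.
  H_2: rank ker ∂_2 − rank ∂_3 = (10 − 10) − 0 = 0, and there is no ∂_3, so H_2 ≅ 0.

As a check, the Euler characteristic is 6 − 15 + 10 = 1, which agrees with 1 − 0 + 0 = 1.

H_0 ≅ Z,  H_1 ≅ Z/2,  H_2 = 0.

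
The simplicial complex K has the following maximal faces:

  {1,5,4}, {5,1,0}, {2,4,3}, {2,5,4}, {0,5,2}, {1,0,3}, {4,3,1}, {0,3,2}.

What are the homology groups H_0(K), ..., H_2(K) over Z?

Order the vertices as 0 < 1 < 2 < 3 < 4 < 5. Listing each simplex with vertices in this order, K has dimension 2 with simplices:

  0-simplices (6): [0], [1], [2], [3], [4], [5]
  1-simplices (12): [0,1], [0,2], [0,3], [0,5], [1,3], [1,4], [1,5], [2,3], [2,4], [2,5], [3,4], [4,5]
  2-simplices (8): [0,1,3], [0,1,5], [0,2,3], [0,2,5], [1,3,4], [1,4,5], [2,3,4], [2,4,5]

giving chain groups C_0 ≅ Z^6, C_1 ≅ Z^12, C_2 ≅ Z^8.

The boundary map ∂_1: C_1 → C_0 is given by ∂[p,q] = [q] − [p].
The 6×12 boundary matrix has rank 5 and Smith normal form diag(1,1,1,1,1).

The boundary map ∂_2: C_2 → C_1 sends each 2-simplex [p,q,r] to [q,r] − [p,r] + [p,q]. For instance
  ∂[0,1,5] = [1,5] − [0,5] + [0,1],
  ∂[2,3,4] = [3,4] − [2,4] + [2,3].
This gives a 12×8 integer matrix of rank 7; reducing to Smith normal form yields diagonal entries (1,1,1,1,1,1,1).

From H_k ≅ ker(∂_k) / im(∂_{k+1}) we obtain:

  H_0: rank C_0 − rank ∂_1 = 6 − 5 = 1, and the invariant factors of ∂_1 are all 1, so H_0 ≅ Z.
  H_1: rank ker ∂_1 − rank ∂_2 = (12 − 5) − 7 = 0, and the invariant factors of ∂_2 are all 1, so H_1 ≅ 0.
  H_2: rank ker ∂_2 − rank ∂_3 = (8 − 7) − 0 = 1, and there is no ∂_3, so H_2 ≅ Z.

As a check, the Euler characteristic is 6 − 12 + 8 = 2, which agrees with 1 − 0 + 1 = 2.

H_0 ≅ Z,  H_1 = 0,  H_2 ≅ Z.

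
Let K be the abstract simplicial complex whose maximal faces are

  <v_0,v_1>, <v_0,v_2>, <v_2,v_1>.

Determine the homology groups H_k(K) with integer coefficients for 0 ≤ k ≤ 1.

Order the vertices as v_0 < v_1 < v_2. Listing each simplex with vertices in this order, K has dimension 1 with simplices:

  0-simplices (3): [v_0], [v_1], [v_2]
  1-simplices (3): [v_0,v_1], [v_0,v_2], [v_1,v_2]

giving chain groups C_0 ≅ Z^3, C_1 ≅ Z^3.

∂_1: C_1 → C_0 is given by ∂[p,q] = [q] − [p]. For instance
  ∂[v_1,v_2] = [v_2] − [v_1].
The resulting 3×3 matrix has rank 2, and its Smith normal form has invariant factors (1,1).

From H_k ≅ ker(∂_k) / im(∂_{k+1}) we obtain:

  H_0: rank C_0 − rank ∂_1 = 3 − 2 = 1, and the invariant factors of ∂_1 are all 1, so H_0 = Z.
  H_1: rank ker ∂_1 − rank ∂_2 = (3 − 2) − 0 = 1, and there is no ∂_2, so H_1 = Z.

(K is a triangulation of the circle S^1.)

H_0 = Z,  H_1 = Z.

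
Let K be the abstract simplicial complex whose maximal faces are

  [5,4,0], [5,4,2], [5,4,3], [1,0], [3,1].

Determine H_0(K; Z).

H_0 ≅ Z.

Order the vertices as 0 < 1 < 2 < 3 < 4 < 5. Listing each simplex with vertices in this order, K has dimension 2 with simplices:

  0-simplices (6): [0], [1], [2], [3], [4], [5]
  1-simplices (9): [0,1], [0,4], [0,5], [1,3], [2,4], [2,5], [3,4], [3,5], [4,5]
  2-simplices (3): [0,4,5], [2,4,5], [3,4,5]

giving chain groups C_0 ≅ Z^6, C_1 ≅ Z^9, C_2 ≅ Z^3.

Boundary ∂_1: C_1 → C_0 is given by ∂[p,q] = [q] − [p].
This gives a 6×9 integer matrix of rank 5; reducing to Smith normal form yields diagonal entries (1,1,1,1,1).

∂_2: C_2 → C_1 maps a triangle to the signed sum of its edges. For instance
  ∂[3,4,5] = [4,5] − [3,5] + [3,4],
  ∂[2,4,5] = [4,5] − [2,5] + [2,4].
The resulting 9×3 matrix has rank 3, and its Smith normal form has invariant factors (1,1,1).

Now H_k = ker ∂_k / im ∂_{k+1}, so:

  H_0: rank C_0 − rank ∂_1 = 6 − 5 = 1, and the invariant factors of ∂_1 are all 1, so H_0 = Z.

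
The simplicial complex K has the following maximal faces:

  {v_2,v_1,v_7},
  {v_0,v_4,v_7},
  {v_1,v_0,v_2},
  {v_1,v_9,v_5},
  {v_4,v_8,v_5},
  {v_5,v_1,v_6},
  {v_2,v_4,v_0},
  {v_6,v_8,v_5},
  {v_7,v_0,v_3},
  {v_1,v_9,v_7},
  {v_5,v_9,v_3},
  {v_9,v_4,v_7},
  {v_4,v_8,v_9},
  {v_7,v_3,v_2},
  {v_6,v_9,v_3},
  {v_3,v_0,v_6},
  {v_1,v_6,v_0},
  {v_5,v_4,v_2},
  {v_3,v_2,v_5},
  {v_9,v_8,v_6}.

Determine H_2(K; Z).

Fix the vertex order v_0 < v_1 < v_2 < v_3 < v_4 < v_5 < v_6 < v_7 < v_8 < v_9 and write every simplex with vertices in increasing order. Then dim K = 2 and the simplices of K are:

  0-simplices (10): [v_0], [v_1], [v_2], [v_3], [v_4], [v_5], [v_6], [v_7], [v_8], [v_9]
  1-simplices (30): (30 of them)
  2-simplices (20): (20 of them)

Hence C_0 ≅ Z^10, C_1 ≅ Z^30, C_2 ≅ Z^20.

The boundary map ∂_1: C_1 → C_0 sends each edge [p,q] (with p < q) to q − p.
As a 10×30 matrix over Z this has rank 9, with invariant factors (1,1,1,1,1,1,1,1,1).

The boundary map ∂_2: C_2 → C_1 sends each 2-simplex [p,q,r] to [q,r] − [p,r] + [p,q]. For instance
  ∂[v_3,v_6,v_9] = [v_6,v_9] − [v_3,v_9] + [v_3,v_6],
  ∂[v_2,v_4,v_5] = [v_4,v_5] − [v_2,v_5] + [v_2,v_4].
This gives a 30×20 integer matrix of rank 20; reducing to Smith normal form yields diagonal entries (1,1,1,1,1,1,1,1,1,1,1,1,1,1,1,1,1,1,1,2).

Reading off H_k = ker ∂_k / im ∂_{k+1}:

  H_2: rank ker ∂_2 − rank ∂_3 = (20 − 20) − 0 = 0, and there is no ∂_3, so H_2 = 0.

H_2 = 0.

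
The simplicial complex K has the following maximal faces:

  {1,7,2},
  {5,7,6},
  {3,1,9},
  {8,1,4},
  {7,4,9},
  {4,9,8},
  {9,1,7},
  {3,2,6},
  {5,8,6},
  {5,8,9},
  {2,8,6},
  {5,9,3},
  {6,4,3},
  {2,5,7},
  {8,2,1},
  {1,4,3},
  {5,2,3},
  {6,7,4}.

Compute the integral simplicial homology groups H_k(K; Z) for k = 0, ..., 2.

Order the vertices as 1 < 2 < 3 < 4 < 5 < 6 < 7 < 8 < 9. Listing each simplex with vertices in this order, K has dimension 2 with simplices:

  0-simplices (9): [1], [2], [3], [4], [5], [6], [7], [8], [9]
  1-simplices (27): (27 of them)
  2-simplices (18): [1,2,7], [1,2,8], [1,3,4], [1,3,9], [1,4,8], [1,7,9], [2,3,5], [2,3,6], [2,5,7], [2,6,8], [3,4,6], [3,5,9], [4,6,7], [4,7,9], [4,8,9], [5,6,7], [5,6,8], [5,8,9]

giving chain groups C_0 ≅ Z^9, C_1 ≅ Z^27, C_2 ≅ Z^18.

Boundary ∂_1: C_1 → C_0 is given by ∂[p,q] = [q] − [p]. For instance
  ∂[5,6] = [6] − [5].
This gives a 9×27 integer matrix of rank 8; reducing to Smith normal form yields diagonal entries (1,1,1,1,1,1,1,1).

∂_2: C_2 → C_1 acts by ∂[p,q,r] = [q,r] − [p,r] + [p,q]. For instance
  ∂[1,3,9] = [3,9] − [1,9] + [1,3],
  ∂[5,6,8] = [6,8] − [5,8] + [5,6].
As a 27×18 matrix over Z this has rank 18, with invariant factors (1,1,1,1,1,1,1,1,1,1,1,1,1,1,1,1,1,2).

Now H_k = ker ∂_k / im ∂_{k+1}, so:

  H_0: rank C_0 − rank ∂_1 = 9 − 8 = 1, and the invariant factors of ∂_1 are all 1, so H_0 = Z.
  H_1: rank ker ∂_1 − rank ∂_2 = (27 − 8) − 18 = 1, and ∂_2 has invariant factor 2 > 1, so H_1 = Z ⊕ Z/2.
  H_2: rank ker ∂_2 − rank ∂_3 = (18 − 18) − 0 = 0, and there is no ∂_3, so H_2 = 0.

As a check, the Euler characteristic is 9 − 27 + 18 = 0, which agrees with 1 − 1 + 0 = 0.

H_0 ≅ Z,  H_1 ≅ Z ⊕ Z/2,  H_2 = 0.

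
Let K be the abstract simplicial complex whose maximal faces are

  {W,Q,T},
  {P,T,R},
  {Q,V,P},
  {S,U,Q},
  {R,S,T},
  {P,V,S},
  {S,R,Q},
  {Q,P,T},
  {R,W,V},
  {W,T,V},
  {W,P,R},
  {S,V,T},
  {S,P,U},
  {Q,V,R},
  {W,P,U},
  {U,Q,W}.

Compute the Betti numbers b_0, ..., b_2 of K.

Fix the vertex order P < Q < R < S < T < U < V < W and write every simplex with vertices in increasing order. Then dim K = 2 and the simplices of K are:

  0-simplices (8): P, Q, R, S, T, U, V, W
  1-simplices (24): PQ, PR, PS, PT, PU, PV, PW, QR, QS, QT, QU, QV, QW, RS, RT, RV, RW, ST, SU, SV, TV, TW, UW, VW
  2-simplices (16): PQT, PQV, PRT, PRW, PSU, PSV, PUW, QRS, QRV, QSU, QTW, QUW, RST, RVW, STV, TVW

Hence C_0 ≅ Z^8, C_1 ≅ Z^24, C_2 ≅ Z^16.

The boundary map ∂_1: C_1 → C_0 is given by ∂[p,q] = [q] − [p].
This gives a 8×24 integer matrix of rank 7; reducing to Smith normal form yields diagonal entries (1,1,1,1,1,1,1).

∂_2: C_2 → C_1 acts by ∂[p,q,r] = [q,r] − [p,r] + [p,q]. For instance
  ∂PQV = QV − PV + PQ,
  ∂QRV = RV − QV + QR.
The 24×16 boundary matrix has rank 15 and Smith normal form diag(1,1,1,1,1,1,1,1,1,1,1,1,1,1,1).

Reading off H_k = ker ∂_k / im ∂_{k+1}:

  H_0: rank C_0 − rank ∂_1 = 8 − 7 = 1, and the invariant factors of ∂_1 are all 1, so H_0 ≅ Z.
  H_1: rank ker ∂_1 − rank ∂_2 = (24 − 7) − 15 = 2, and the invariant factors of ∂_2 are all 1, so H_1 ≅ Z^2.
  H_2: rank ker ∂_2 − rank ∂_3 = (16 − 15) − 0 = 1, and there is no ∂_3, so H_2 ≅ Z.

As a check, the Euler characteristic is 8 − 24 + 16 = 0, which agrees with 1 − 2 + 1 = 0.

Hence the Betti numbers are b_0 = 1, b_1 = 2, b_2 = 1.

b_0 = 1, b_1 = 2, b_2 = 1.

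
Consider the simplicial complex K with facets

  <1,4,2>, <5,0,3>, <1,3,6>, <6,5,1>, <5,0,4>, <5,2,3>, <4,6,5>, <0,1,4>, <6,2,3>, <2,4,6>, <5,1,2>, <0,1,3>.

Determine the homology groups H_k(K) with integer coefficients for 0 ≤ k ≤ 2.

H_0 = Z,  H_1 = Z/2,  H_2 = 0.

We work with the vertex ordering 0 < 1 < 2 < 3 < 4 < 5 < 6. The simplices of K, each written with vertices in increasing order, are:

  0-simplices (7): [0], [1], [2], [3], [4], [5], [6]
  1-simplices (18): [0,1], [0,3], [0,4], [0,5], [1,2], [1,3], [1,4], [1,5], [1,6], [2,3], [2,4], [2,5], [2,6], [3,5], [3,6], [4,5], [4,6], [5,6]
  2-simplices (12): [0,1,3], [0,1,4], [0,3,5], [0,4,5], [1,2,4], [1,2,5], [1,3,6], [1,5,6], [2,3,5], [2,3,6], [2,4,6], [4,5,6]

giving chain groups C_0 ≅ Z^7, C_1 ≅ Z^18, C_2 ≅ Z^12.

∂_1: C_1 → C_0 sends each edge [p,q] (with p < q) to q − p. For instance
  ∂[1,2] = [2] − [1].
This gives a 7×18 integer matrix of rank 6; reducing to Smith normal form yields diagonal entries (1,1,1,1,1,1).

Boundary ∂_2: C_2 → C_1 sends each 2-simplex [p,q,r] to [q,r] − [p,r] + [p,q]. For instance
  ∂[2,3,6] = [3,6] − [2,6] + [2,3],
  ∂[1,3,6] = [3,6] − [1,6] + [1,3].
This gives a 18×12 integer matrix of rank 12; reducing to Smith normal form yields diagonal entries (1,1,1,1,1,1,1,1,1,1,1,2).

Reading off H_k = ker ∂_k / im ∂_{k+1}:

  H_0: rank C_0 − rank ∂_1 = 7 − 6 = 1, and the invariant factors of ∂_1 are all 1, so H_0 ≅ Z.
  H_1: rank ker ∂_1 − rank ∂_2 = (18 − 6) − 12 = 0, and ∂_2 has invariant factor 2 > 1, so H_1 ≅ Z/2.
  H_2: rank ker ∂_2 − rank ∂_3 = (12 − 12) − 0 = 0, and there is no ∂_3, so H_2 ≅ 0.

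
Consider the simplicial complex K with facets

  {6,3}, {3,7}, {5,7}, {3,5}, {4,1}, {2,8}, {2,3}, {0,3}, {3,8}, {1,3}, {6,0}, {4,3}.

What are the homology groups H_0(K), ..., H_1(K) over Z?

H_0 = Z,  H_1 = Z^4.

We work with the vertex ordering 0 < 1 < 2 < 3 < 4 < 5 < 6 < 7 < 8. The simplices of K, each written with vertices in increasing order, are:

  0-simplices (9): [0], [1], [2], [3], [4], [5], [6], [7], [8]
  1-simplices (12): [0,3], [0,6], [1,3], [1,4], [2,3], [2,8], [3,4], [3,5], [3,6], [3,7], [3,8], [5,7]

so the chain groups are C_0 ≅ Z^9, C_1 ≅ Z^12.

The boundary map ∂_1: C_1 → C_0 is given by ∂[p,q] = [q] − [p]. For instance
  ∂[1,3] = [3] − [1].
As a 9×12 matrix over Z this has rank 8, with invariant factors (1,1,1,1,1,1,1,1).

Now H_k = ker ∂_k / im ∂_{k+1}, so:

  H_0: rank C_0 − rank ∂_1 = 9 − 8 = 1, and the invariant factors of ∂_1 are all 1, so H_0 ≅ Z.
  H_1: rank ker ∂_1 − rank ∂_2 = (12 − 8) − 0 = 4, and there is no ∂_2, so H_1 ≅ Z^4.

As a check, the Euler characteristic is 9 − 12 = -3, which agrees with 1 − 4 = -3.
(K is a triangulation of a wedge of 4 circles.)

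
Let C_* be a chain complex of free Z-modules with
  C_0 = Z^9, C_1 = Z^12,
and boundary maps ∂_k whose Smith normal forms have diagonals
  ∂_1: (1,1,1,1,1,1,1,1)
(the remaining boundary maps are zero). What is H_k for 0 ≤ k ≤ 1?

H_0: b_0 = 9 − 0 − 8 = 1; torsion from ∂_1 factors > 1: none. So H_0 = Z.
H_1: b_1 = 12 − 8 − 0 = 4; torsion from ∂_2 factors > 1: none. So H_1 = Z^4.

H_0 = Z,  H_1 = Z^4.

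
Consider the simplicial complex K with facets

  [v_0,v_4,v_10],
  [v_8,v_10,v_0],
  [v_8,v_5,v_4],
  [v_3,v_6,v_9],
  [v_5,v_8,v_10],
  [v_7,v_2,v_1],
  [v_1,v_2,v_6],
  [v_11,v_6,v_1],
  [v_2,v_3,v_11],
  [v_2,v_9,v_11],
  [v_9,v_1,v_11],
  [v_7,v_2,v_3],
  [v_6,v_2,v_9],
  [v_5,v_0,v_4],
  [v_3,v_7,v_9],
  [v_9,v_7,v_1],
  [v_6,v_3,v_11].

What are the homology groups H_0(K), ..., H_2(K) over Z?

We work with the vertex ordering v_0 < v_1 < v_2 < v_3 < v_4 < v_5 < v_6 < v_7 < v_8 < v_9 < v_10 < v_11. The simplices of K, each written with vertices in increasing order, are:

  0-simplices (12): [v_0], [v_1], [v_2], [v_3], [v_4], [v_5], [v_6], [v_7], [v_8], [v_9], [v_10], [v_11]
  1-simplices (28): (28 of them)
  2-simplices (17): (17 of them)

so the chain groups are C_0 ≅ Z^12, C_1 ≅ Z^28, C_2 ≅ Z^17.

Boundary ∂_1: C_1 → C_0 maps an edge to its endpoints' difference, ∂[p,q] = q − p.
This gives a 12×28 integer matrix of rank 10; reducing to Smith normal form yields diagonal entries (1,1,1,1,1,1,1,1,1,1).

The boundary map ∂_2: C_2 → C_1 maps a triangle to the signed sum of its edges. For instance
  ∂[v_2,v_3,v_11] = [v_3,v_11] − [v_2,v_11] + [v_2,v_3],
  ∂[v_4,v_5,v_8] = [v_5,v_8] − [v_4,v_8] + [v_4,v_5].
The resulting 28×17 matrix has rank 17, and its Smith normal form has invariant factors (1,1,1,1,1,1,1,1,1,1,1,1,1,1,1,1,2).

Now H_k = ker ∂_k / im ∂_{k+1}, so:

  H_0: rank C_0 − rank ∂_1 = 12 − 10 = 2, and the invariant factors of ∂_1 are all 1, so H_0 ≅ Z^2.
  H_1: rank ker ∂_1 − rank ∂_2 = (28 − 10) − 17 = 1, and ∂_2 has invariant factor 2 > 1, so H_1 ≅ Z ⊕ Z/2Z.
  H_2: rank ker ∂_2 − rank ∂_3 = (17 − 17) − 0 = 0, and there is no ∂_3, so H_2 ≅ 0.

H_0 = Z^2,  H_1 = Z ⊕ Z/2Z,  H_2 = 0.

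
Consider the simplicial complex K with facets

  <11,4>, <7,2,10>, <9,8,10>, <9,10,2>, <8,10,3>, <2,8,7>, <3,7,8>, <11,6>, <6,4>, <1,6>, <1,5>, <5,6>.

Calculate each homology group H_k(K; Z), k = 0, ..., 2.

Take the total order 1 < 2 < 3 < 4 < 5 < 6 < 7 < 8 < 9 < 10 < 11 on the vertex set. Then K (dimension 2) consists of the simplices:

  0-simplices (11): [1], [2], [3], [4], [5], [6], [7], [8], [9], [10], [11]
  1-simplices (18): [1,5], [1,6], [2,7], [2,8], [2,9], [2,10], [3,7], [3,8], [3,10], [4,6], [4,11], [5,6], [6,11], [7,8], [7,10], [8,9], [8,10], [9,10]
  2-simplices (6): [2,7,8], [2,7,10], [2,9,10], [3,7,8], [3,8,10], [8,9,10]

Hence C_0 ≅ Z^11, C_1 ≅ Z^18, C_2 ≅ Z^6.

Boundary ∂_1: C_1 → C_0 sends each edge [p,q] (with p < q) to q − p. For instance
  ∂[2,10] = [10] − [2].
The 11×18 boundary matrix has rank 9 and Smith normal form diag(1,1,1,1,1,1,1,1,1).

∂_2: C_2 → C_1 sends each 2-simplex [p,q,r] to [q,r] − [p,r] + [p,q]. For instance
  ∂[2,7,8] = [7,8] − [2,8] + [2,7],
  ∂[3,7,8] = [7,8] − [3,8] + [3,7].
This gives a 18×6 integer matrix of rank 6; reducing to Smith normal form yields diagonal entries (1,1,1,1,1,1).

Now H_k = ker ∂_k / im ∂_{k+1}, so:

  H_0: rank C_0 − rank ∂_1 = 11 − 9 = 2, and the invariant factors of ∂_1 are all 1, so H_0 = Z^2.
  H_1: rank ker ∂_1 − rank ∂_2 = (18 − 9) − 6 = 3, and the invariant factors of ∂_2 are all 1, so H_1 = Z^3.
  H_2: rank ker ∂_2 − rank ∂_3 = (6 − 6) − 0 = 0, and there is no ∂_3, so H_2 = 0.

H_0 = Z^2,  H_1 = Z^3,  H_2 = 0.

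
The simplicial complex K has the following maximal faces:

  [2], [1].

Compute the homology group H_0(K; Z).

H_0 = Z^2.

Fix the vertex order 1 < 2 and write every simplex with vertices in increasing order. Then dim K = 0 and the simplices of K are:

  0-simplices (2): [1], [2]

Hence C_0 ≅ Z^2.

From H_k ≅ ker(∂_k) / im(∂_{k+1}) we obtain:

  H_0: rank C_0 − rank ∂_1 = 2 − 0 = 2, and there is no ∂_1, so H_0 ≅ Z^2.

(K is a triangulation of a set of 2 points.)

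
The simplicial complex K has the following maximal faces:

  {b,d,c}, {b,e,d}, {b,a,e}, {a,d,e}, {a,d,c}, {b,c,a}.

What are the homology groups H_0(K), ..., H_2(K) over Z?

H_0 = Z,  H_1 = 0,  H_2 = Z.

K has 5 vertices, 9 edges, 6 triangles.
rank ∂_0 = 0, rank ∂_1 = 4 ⇒ b_0 = 5 − 0 − 4 = 1; all invariant factors of ∂_1 are 1 so no torsion. So H_0 ≅ Z.
rank ∂_1 = 4, rank ∂_2 = 5 ⇒ b_1 = 9 − 4 − 5 = 0; all invariant factors of ∂_2 are 1 so no torsion. So H_1 ≅ 0.
rank ∂_2 = 5, rank ∂_3 = 0 ⇒ b_2 = 6 − 5 − 0 = 1. So H_2 ≅ Z.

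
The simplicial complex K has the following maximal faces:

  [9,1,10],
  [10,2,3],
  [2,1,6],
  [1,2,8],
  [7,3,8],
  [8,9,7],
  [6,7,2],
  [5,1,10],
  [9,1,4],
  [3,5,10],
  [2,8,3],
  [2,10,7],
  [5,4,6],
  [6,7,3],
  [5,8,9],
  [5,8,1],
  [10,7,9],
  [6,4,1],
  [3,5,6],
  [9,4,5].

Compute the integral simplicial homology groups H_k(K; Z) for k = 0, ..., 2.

H_0 = Z,  H_1 = Z ⊕ Z/2,  H_2 = 0.

Fix the vertex order 1 < 2 < 3 < 4 < 5 < 6 < 7 < 8 < 9 < 10 and write every simplex with vertices in increasing order. Then dim K = 2 and the simplices of K are:

  0-simplices (10): [1], [2], [3], [4], [5], [6], [7], [8], [9], [10]
  1-simplices (30): (30 of them)
  2-simplices (20): (20 of them)

Hence C_0 ≅ Z^10, C_1 ≅ Z^30, C_2 ≅ Z^20.

Boundary ∂_1: C_1 → C_0 maps an edge to its endpoints' difference, ∂[p,q] = q − p. For instance
  ∂[2,3] = [3] − [2].
As a 10×30 matrix over Z this has rank 9, with invariant factors (1,1,1,1,1,1,1,1,1).

The boundary map ∂_2: C_2 → C_1 acts by ∂[p,q,r] = [q,r] − [p,r] + [p,q]. For instance
  ∂[1,5,8] = [5,8] − [1,8] + [1,5],
  ∂[1,5,10] = [5,10] − [1,10] + [1,5].
This gives a 30×20 integer matrix of rank 20; reducing to Smith normal form yields diagonal entries (1,1,1,1,1,1,1,1,1,1,1,1,1,1,1,1,1,1,1,2).

Now H_k = ker ∂_k / im ∂_{k+1}, so:

  H_0: rank C_0 − rank ∂_1 = 10 − 9 = 1, and the invariant factors of ∂_1 are all 1, so H_0 ≅ Z.
  H_1: rank ker ∂_1 − rank ∂_2 = (30 − 9) − 20 = 1, and ∂_2 has invariant factor 2 > 1, so H_1 ≅ Z ⊕ Z/2.
  H_2: rank ker ∂_2 − rank ∂_3 = (20 − 20) − 0 = 0, and there is no ∂_3, so H_2 ≅ 0.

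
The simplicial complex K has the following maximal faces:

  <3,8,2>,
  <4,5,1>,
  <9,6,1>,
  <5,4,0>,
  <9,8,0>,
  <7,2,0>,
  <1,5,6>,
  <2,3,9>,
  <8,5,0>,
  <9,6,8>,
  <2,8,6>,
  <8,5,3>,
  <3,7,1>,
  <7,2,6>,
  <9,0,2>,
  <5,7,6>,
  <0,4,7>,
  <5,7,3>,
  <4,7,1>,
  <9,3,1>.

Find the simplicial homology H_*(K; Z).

We work with the vertex ordering 0 < 1 < 2 < 3 < 4 < 5 < 6 < 7 < 8 < 9. The simplices of K, each written with vertices in increasing order, are:

  0-simplices (10): [0], [1], [2], [3], [4], [5], [6], [7], [8], [9]
  1-simplices (30): (30 of them)
  2-simplices (20): (20 of them)

Hence C_0 ≅ Z^10, C_1 ≅ Z^30, C_2 ≅ Z^20.

∂_1: C_1 → C_0 sends each edge [p,q] (with p < q) to q − p. For instance
  ∂[0,8] = [8] − [0].
As a 10×30 matrix over Z this has rank 9, with invariant factors (1,1,1,1,1,1,1,1,1).

Boundary ∂_2: C_2 → C_1 maps a triangle to the signed sum of its edges. For instance
  ∂[2,6,7] = [6,7] − [2,7] + [2,6],
  ∂[1,6,9] = [6,9] − [1,9] + [1,6].
This gives a 30×20 integer matrix of rank 20; reducing to Smith normal form yields diagonal entries (1,1,1,1,1,1,1,1,1,1,1,1,1,1,1,1,1,1,1,2).

Computing H_k = (kernel of ∂_k) / (image of ∂_{k+1}):

  H_0: rank C_0 − rank ∂_1 = 10 − 9 = 1, and the invariant factors of ∂_1 are all 1, so H_0 = Z.
  H_1: rank ker ∂_1 − rank ∂_2 = (30 − 9) − 20 = 1, and ∂_2 has invariant factor 2 > 1, so H_1 = Z ⊕ Z/2Z.
  H_2: rank ker ∂_2 − rank ∂_3 = (20 − 20) − 0 = 0, and there is no ∂_3, so H_2 = 0.

As a check, the Euler characteristic is 10 − 30 + 20 = 0, which agrees with 1 − 1 + 0 = 0.
(K is a triangulation of the Klein bottle.)

H_0 ≅ Z,  H_1 ≅ Z ⊕ Z/2Z,  H_2 = 0.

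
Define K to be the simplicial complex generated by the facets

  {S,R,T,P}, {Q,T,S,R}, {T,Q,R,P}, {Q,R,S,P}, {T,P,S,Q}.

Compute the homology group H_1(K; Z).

H_1 ≅ 0.

Fix the vertex order P < Q < R < S < T and write every simplex with vertices in increasing order. Then dim K = 3 and the simplices of K are:

  0-simplices (5): P, Q, R, S, T
  1-simplices (10): PQ, PR, PS, PT, QR, QS, QT, RS, RT, ST
  2-simplices (10): PQR, PQS, PQT, PRS, PRT, PST, QRS, QRT, QST, RST
  3-simplices (5): PQRS, PQRT, PQST, PRST, QRST

giving chain groups C_0 ≅ Z^5, C_1 ≅ Z^10, C_2 ≅ Z^10, C_3 ≅ Z^5.

The boundary map ∂_1: C_1 → C_0 maps an edge to its endpoints' difference, ∂[p,q] = q − p. For instance
  ∂QS = S − Q.
The 5×10 boundary matrix has rank 4 and Smith normal form diag(1,1,1,1).

Boundary ∂_2: C_2 → C_1 maps a triangle to the signed sum of its edges. For instance
  ∂PQT = QT − PT + PQ,
  ∂PRS = RS − PS + PR.
The resulting 10×10 matrix has rank 6, and its Smith normal form has invariant factors (1,1,1,1,1,1).

Boundary ∂_3: C_3 → C_2 sends each 3-simplex σ to the alternating sum Σ_i (−1)^i (σ with its i-th vertex removed). For instance
  ∂QRST = RST − QST + QRT − QRS,
  ∂PQRT = QRT − PRT + PQT − PQR.
As a 10×5 matrix over Z this has rank 4, with invariant factors (1,1,1,1).

Now H_k = ker ∂_k / im ∂_{k+1}, so:

  H_1: rank ker ∂_1 − rank ∂_2 = (10 − 4) − 6 = 0, and the invariant factors of ∂_2 are all 1, so H_1 ≅ 0.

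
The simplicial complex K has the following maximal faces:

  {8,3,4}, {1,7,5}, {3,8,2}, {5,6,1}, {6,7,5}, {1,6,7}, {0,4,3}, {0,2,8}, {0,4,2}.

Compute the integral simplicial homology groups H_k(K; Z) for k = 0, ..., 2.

We work with the vertex ordering 0 < 1 < 2 < 3 < 4 < 5 < 6 < 7 < 8. The simplices of K, each written with vertices in increasing order, are:

  0-simplices (9): [0], [1], [2], [3], [4], [5], [6], [7], [8]
  1-simplices (16): [0,2], [0,3], [0,4], [0,8], [1,5], [1,6], [1,7], [2,3], [2,4], [2,8], [3,4], [3,8], [4,8], [5,6], [5,7], [6,7]
  2-simplices (9): [0,2,4], [0,2,8], [0,3,4], [1,5,6], [1,5,7], [1,6,7], [2,3,8], [3,4,8], [5,6,7]

Hence C_0 ≅ Z^9, C_1 ≅ Z^16, C_2 ≅ Z^9.

Boundary ∂_1: C_1 → C_0 is given by ∂[p,q] = [q] − [p].
This gives a 9×16 integer matrix of rank 7; reducing to Smith normal form yields diagonal entries (1,1,1,1,1,1,1).

The boundary map ∂_2: C_2 → C_1 maps a triangle to the signed sum of its edges. For instance
  ∂[1,5,6] = [5,6] − [1,6] + [1,5],
  ∂[1,5,7] = [5,7] − [1,7] + [1,5].
The 16×9 boundary matrix has rank 8 and Smith normal form diag(1,1,1,1,1,1,1,1).

Now H_k = ker ∂_k / im ∂_{k+1}, so:

  H_0: rank C_0 − rank ∂_1 = 9 − 7 = 2, and the invariant factors of ∂_1 are all 1, so H_0 = Z^2.
  H_1: rank ker ∂_1 − rank ∂_2 = (16 − 7) − 8 = 1, and the invariant factors of ∂_2 are all 1, so H_1 = Z.
  H_2: rank ker ∂_2 − rank ∂_3 = (9 − 8) − 0 = 1, and there is no ∂_3, so H_2 = Z.

As a check, the Euler characteristic is 9 − 16 + 9 = 2, which agrees with 2 − 1 + 1 = 2.

H_0 ≅ Z^2,  H_1 ≅ Z,  H_2 ≅ Z.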